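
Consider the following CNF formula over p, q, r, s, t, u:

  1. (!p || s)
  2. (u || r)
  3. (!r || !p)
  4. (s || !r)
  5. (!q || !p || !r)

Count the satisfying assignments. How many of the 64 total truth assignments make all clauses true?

20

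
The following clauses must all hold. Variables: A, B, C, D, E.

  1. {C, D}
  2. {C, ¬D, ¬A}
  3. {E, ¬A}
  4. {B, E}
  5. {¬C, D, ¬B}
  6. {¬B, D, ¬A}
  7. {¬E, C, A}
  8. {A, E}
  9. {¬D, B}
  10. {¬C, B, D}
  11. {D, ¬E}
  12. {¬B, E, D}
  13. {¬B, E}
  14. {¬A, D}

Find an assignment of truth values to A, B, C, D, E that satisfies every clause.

A = F, B = T, C = T, D = T, E = T

Try A = False.
  then E is forced to True.
  then C is forced to True.
  then D is forced to True.
  then B is forced to True.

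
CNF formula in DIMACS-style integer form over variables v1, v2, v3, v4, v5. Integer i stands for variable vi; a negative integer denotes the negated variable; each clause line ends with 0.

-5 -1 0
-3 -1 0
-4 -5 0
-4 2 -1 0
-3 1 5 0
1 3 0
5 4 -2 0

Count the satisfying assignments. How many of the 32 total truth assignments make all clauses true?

4

Satisfying assignments:
  v1=F v2=F v3=T v4=F v5=T
  v1=F v2=T v3=T v4=F v5=T
  v1=T v2=F v3=F v4=F v5=F
  v1=T v2=T v3=F v4=T v5=F
That's 4 in total.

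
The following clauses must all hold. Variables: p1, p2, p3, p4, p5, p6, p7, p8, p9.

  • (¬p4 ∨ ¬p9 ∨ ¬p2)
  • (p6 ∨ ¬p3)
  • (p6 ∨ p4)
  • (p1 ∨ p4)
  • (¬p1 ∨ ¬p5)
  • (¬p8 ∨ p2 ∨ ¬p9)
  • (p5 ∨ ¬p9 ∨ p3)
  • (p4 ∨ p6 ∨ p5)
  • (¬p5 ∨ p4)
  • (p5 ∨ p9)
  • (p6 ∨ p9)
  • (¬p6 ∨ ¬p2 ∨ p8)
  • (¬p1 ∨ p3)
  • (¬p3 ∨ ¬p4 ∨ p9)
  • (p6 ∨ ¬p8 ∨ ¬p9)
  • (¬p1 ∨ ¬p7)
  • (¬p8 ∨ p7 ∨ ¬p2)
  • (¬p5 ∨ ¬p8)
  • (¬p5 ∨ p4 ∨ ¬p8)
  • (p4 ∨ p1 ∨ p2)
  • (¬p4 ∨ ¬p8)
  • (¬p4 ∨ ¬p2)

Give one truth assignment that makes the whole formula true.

p1 = False, p2 = False, p3 = False, p4 = True, p5 = True, p6 = False, p7 = True, p8 = False, p9 = True

Branch on p1: take p1 = False.
  then p4 is forced to True.
  then p8 is forced to False.
  then p2 is forced to False.
Branch on p3: take p3 = False.
The remaining clauses are satisfied by p5 = True, p6 = False, p7 = True, p9 = True.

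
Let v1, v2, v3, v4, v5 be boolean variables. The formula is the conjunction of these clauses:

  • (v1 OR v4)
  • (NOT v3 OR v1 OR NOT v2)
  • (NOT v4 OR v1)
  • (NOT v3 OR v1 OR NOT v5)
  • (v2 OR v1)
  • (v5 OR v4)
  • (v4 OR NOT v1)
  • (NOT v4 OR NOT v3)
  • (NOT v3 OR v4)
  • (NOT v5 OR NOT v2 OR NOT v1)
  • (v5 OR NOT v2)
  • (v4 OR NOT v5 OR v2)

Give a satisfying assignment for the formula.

v1=True, v2=False, v3=False, v4=True, v5=True

Pure literal: v3 appears only negated; assign v3 = False.
Try v1 = True.
  then v4 is forced to True.
The remaining clauses are satisfied by v2 = False, v5 = True.
Check each clause:
  1. (v1 OR v4) — v1 is true.
  2. (v1 OR NOT v2 OR NOT v3) — v1 is true.
  3. (NOT v4 OR v1) — v1 is true.
  4. (NOT v5 OR NOT v3 OR v1) — v1 is true.
  5. (v2 OR v1) — v1 is true.
  6. (v4 OR v5) — v4 is true.
  7. (NOT v1 OR v4) — v4 is true.
  8. (NOT v4 OR NOT v3) — NOT v3 is true.
  9. (NOT v3 OR v4) — v4 is true.
  10. (NOT v5 OR NOT v2 OR NOT v1) — NOT v2 is true.
  11. (NOT v2 OR v5) — v5 is true.
  12. (v2 OR v4 OR NOT v5) — v4 is true.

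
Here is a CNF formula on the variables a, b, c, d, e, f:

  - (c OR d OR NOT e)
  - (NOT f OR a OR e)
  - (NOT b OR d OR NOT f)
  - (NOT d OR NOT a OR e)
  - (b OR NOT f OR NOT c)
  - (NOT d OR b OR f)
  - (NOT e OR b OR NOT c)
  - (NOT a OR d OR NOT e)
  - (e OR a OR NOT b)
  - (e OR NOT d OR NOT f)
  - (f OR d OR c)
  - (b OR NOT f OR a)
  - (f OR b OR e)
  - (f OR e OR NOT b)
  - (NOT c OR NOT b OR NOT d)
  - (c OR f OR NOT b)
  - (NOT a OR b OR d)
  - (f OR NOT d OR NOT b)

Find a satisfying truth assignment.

Set a = False and propagate.
For the remaining variables, b = True, c = False, d = True, e = True, f = True works.

a = F, b = T, c = F, d = T, e = T, f = T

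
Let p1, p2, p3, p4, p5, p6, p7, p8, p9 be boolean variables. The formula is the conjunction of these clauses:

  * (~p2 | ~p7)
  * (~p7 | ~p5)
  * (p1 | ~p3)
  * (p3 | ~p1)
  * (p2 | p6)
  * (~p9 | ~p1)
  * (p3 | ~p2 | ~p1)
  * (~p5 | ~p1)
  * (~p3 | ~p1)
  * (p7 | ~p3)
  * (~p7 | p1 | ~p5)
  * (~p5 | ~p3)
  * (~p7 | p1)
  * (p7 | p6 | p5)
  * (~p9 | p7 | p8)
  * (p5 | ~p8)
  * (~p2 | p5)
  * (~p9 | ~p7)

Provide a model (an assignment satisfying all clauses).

p1=F  p2=F  p3=F  p4=T  p5=T  p6=T  p7=F  p8=T  p9=T

Pure literal: p6 appears only positively; assign p6 = True.
Branch on p1: take p1 = False.
  then p3 is forced to False.
  then p7 is forced to False.
For the remaining variables, p2 = False, p4 = True, p5 = True, p8 = True, p9 = True works.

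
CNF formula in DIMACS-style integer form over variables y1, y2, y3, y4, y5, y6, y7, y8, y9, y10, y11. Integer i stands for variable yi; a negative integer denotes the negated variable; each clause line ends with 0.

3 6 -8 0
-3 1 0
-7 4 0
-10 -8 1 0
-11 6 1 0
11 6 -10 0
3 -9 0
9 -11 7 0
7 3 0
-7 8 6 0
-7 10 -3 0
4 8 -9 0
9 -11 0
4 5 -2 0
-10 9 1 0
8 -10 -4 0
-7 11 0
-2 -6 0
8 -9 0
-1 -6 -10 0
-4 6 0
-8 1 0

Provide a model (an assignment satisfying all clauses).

y1=True, y2=False, y3=True, y4=False, y5=False, y6=False, y7=False, y8=False, y9=False, y10=False, y11=False

Check each clause:
  1. (y6 ∨ ¬y8 ∨ y3) — ¬y8 is true.
  2. (¬y3 ∨ y1) — y1 is true.
  3. (y4 ∨ ¬y7) — ¬y7 is true.
  4. (¬y10 ∨ ¬y8 ∨ y1) — ¬y8 is true.
  5. (¬y11 ∨ y6 ∨ y1) — y1 is true.
  6. (y11 ∨ ¬y10 ∨ y6) — ¬y10 is true.
  7. (y3 ∨ ¬y9) — y3 is true.
  8. (¬y11 ∨ y9 ∨ y7) — ¬y11 is true.
  9. (y7 ∨ y3) — y3 is true.
  10. (y6 ∨ ¬y7 ∨ y8) — ¬y7 is true.
  11. (¬y3 ∨ y10 ∨ ¬y7) — ¬y7 is true.
  12. (¬y9 ∨ y4 ∨ y8) — ¬y9 is true.
  13. (y9 ∨ ¬y11) — ¬y11 is true.
  14. (y4 ∨ y5 ∨ ¬y2) — ¬y2 is true.
  15. (¬y10 ∨ y1 ∨ y9) — y1 is true.
  16. (¬y10 ∨ y8 ∨ ¬y4) — ¬y4 is true.
  17. (y11 ∨ ¬y7) — ¬y7 is true.
  18. (¬y6 ∨ ¬y2) — ¬y6 is true.
  19. (¬y9 ∨ y8) — ¬y9 is true.
  20. (¬y1 ∨ ¬y10 ∨ ¬y6) — ¬y6 is true.
  21. (y6 ∨ ¬y4) — ¬y4 is true.
  22. (y1 ∨ ¬y8) — ¬y8 is true.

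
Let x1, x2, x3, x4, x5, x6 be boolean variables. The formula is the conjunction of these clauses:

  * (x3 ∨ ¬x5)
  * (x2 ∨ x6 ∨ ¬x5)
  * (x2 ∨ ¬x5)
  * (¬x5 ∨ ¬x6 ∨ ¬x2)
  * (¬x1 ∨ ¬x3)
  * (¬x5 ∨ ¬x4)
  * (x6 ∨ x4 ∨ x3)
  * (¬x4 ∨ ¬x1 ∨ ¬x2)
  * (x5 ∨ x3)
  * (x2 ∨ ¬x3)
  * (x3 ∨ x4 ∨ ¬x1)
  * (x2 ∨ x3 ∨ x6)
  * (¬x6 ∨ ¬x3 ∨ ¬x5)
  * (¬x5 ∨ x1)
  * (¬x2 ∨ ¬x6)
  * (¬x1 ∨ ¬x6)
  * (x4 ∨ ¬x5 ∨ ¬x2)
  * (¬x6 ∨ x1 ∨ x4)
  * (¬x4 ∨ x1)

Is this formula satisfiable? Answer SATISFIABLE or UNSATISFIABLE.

Set x1 = False and propagate.
  then x5 is forced to False.
  then x3 is forced to True.
  then x2 is forced to True.
  then x6 is forced to False.
  then x4 is forced to False.
Every clause has at least one true literal under this assignment.
So x1=False, x2=True, x3=True, x4=False, x5=False, x6=False is a satisfying assignment.

SATISFIABLE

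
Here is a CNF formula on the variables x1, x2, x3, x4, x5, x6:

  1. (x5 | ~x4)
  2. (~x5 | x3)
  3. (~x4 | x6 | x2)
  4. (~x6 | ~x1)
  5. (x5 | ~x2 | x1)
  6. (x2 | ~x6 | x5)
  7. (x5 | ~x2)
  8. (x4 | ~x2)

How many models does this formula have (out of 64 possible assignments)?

Case analysis on x2 and x5:
  x2=1, x5=1: remaining (x1,x3,x4,x6) ∈ {(0,1,1,0); (0,1,1,1); (1,1,1,0)} — 3.
  x2=1, x5=0: a clause becomes empty — 0.
  x2=0, x5=1: remaining (x1,x3,x4,x6) ∈ {(0,1,0,0); (0,1,0,1); (0,1,1,1); (1,1,0,0)} — 4.
  x2=0, x5=0: remaining (x1,x3,x4,x6) ∈ {(0,0,0,0); (0,1,0,0); (1,0,0,0); (1,1,0,0)} — 4.
Total: 3 + 0 + 4 + 4 = 11.

11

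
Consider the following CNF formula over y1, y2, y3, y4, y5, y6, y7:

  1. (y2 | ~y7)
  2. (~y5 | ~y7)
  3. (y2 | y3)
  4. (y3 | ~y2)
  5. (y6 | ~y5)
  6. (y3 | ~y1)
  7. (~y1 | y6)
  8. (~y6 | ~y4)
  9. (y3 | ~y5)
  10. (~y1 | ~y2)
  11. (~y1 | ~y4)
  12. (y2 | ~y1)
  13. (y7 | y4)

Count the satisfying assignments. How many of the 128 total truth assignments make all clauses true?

5

Satisfying assignments:
  y1=0 y2=0 y3=1 y4=1 y5=0 y6=0 y7=0
  y1=0 y2=1 y3=1 y4=0 y5=0 y6=0 y7=1
  y1=0 y2=1 y3=1 y4=0 y5=0 y6=1 y7=1
  y1=0 y2=1 y3=1 y4=1 y5=0 y6=0 y7=0
  y1=0 y2=1 y3=1 y4=1 y5=0 y6=0 y7=1
Count: 5.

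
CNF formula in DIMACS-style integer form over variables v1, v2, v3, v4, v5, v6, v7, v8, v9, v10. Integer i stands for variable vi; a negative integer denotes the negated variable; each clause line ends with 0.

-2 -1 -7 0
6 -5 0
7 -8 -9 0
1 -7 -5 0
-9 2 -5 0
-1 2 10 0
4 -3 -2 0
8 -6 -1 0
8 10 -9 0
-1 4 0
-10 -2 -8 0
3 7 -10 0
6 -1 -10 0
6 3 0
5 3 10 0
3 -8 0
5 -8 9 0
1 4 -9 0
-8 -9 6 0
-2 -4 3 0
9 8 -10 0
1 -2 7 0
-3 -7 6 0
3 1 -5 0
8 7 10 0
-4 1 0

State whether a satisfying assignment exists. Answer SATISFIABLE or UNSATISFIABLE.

Branch on v1: take v1 = True.
  then v4 is forced to True.
Set v2 = True and propagate.
  then v7 is forced to False.
  then v3 is forced to True.
The remaining clauses are satisfied by v5 = True, v6 = True, v8 = True, v9 = False, v10 = False.
So v1=True, v2=True, v3=True, v4=True, v5=True, v6=True, v7=False, v8=True, v9=False, v10=False is a satisfying assignment.

SATISFIABLE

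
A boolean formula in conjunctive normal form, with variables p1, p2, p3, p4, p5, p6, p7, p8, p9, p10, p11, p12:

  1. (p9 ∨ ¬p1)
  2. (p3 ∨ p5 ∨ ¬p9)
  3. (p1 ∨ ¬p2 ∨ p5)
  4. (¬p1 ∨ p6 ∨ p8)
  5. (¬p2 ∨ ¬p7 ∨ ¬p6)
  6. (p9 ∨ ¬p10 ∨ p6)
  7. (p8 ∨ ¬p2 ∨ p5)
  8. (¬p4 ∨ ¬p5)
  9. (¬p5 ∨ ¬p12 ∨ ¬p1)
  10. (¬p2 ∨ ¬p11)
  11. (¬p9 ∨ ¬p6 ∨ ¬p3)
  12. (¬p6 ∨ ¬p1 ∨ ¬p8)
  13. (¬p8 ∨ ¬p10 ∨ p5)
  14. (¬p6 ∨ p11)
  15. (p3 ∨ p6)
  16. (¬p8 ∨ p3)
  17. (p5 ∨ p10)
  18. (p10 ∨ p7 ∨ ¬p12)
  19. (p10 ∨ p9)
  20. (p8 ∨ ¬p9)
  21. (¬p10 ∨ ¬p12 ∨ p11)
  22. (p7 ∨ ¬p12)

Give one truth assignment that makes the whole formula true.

p1=False  p2=False  p3=True  p4=False  p5=False  p6=True  p7=False  p8=False  p9=False  p10=True  p11=True  p12=False

p2 occurs only negated in the remaining clauses — set p2 = False.
p4 occurs only negated in the remaining clauses — set p4 = False.
Set p1 = False and propagate.
The remaining clauses are satisfied by p3 = True, p5 = False, p6 = True, p7 = False, p8 = False, p9 = False, p10 = True, p11 = True, p12 = False.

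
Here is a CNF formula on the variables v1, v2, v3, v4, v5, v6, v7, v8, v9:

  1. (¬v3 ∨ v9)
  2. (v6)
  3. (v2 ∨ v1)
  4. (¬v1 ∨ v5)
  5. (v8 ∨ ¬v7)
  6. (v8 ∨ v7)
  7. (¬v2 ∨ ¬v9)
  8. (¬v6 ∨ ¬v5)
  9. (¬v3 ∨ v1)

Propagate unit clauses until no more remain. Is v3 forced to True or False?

Unit clause (v6) sets v6 = True.
(¬v6 ∨ ¬v5): since v6 = True, the clause reduces to (¬v5). v5 = False.
In (v5 ∨ ¬v1), v5 is now false; ¬v1 must hold, so v1 = False.
(v1 ∨ v2) with v1 = False leaves only v2, so v2 = True.
In (¬v9 ∨ ¬v2), ¬v2 is now false; ¬v9 must hold, so v9 = False.
(¬v3 ∨ v9) with v9 = False leaves only ¬v3, so v3 = False.

False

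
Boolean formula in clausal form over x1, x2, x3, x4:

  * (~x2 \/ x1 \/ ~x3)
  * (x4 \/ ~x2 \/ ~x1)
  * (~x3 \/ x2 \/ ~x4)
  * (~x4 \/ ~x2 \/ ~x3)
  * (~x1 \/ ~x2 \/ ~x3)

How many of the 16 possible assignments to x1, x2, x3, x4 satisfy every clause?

Split on x2, then x3.
  x2=1, x3=1: a clause becomes empty — 0.
  x2=1, x3=0: remaining (x1,x4) ∈ {(0,0); (0,1); (1,1)} — 3.
  x2=0, x3=1: remaining (x1,x4) ∈ {(0,0); (1,0)} — 2.
  x2=0, x3=0: remaining (x1,x4) ∈ {(0,0); (0,1); (1,0); (1,1)} — 4.
Total: 0 + 3 + 2 + 4 = 9.

9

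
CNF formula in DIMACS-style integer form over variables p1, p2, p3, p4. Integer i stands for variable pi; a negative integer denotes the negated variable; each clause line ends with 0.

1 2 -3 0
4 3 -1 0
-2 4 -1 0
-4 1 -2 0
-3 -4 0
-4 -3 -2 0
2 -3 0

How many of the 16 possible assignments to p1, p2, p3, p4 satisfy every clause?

6

Satisfying assignments:
  p1=F p2=F p3=F p4=F
  p1=F p2=F p3=F p4=T
  p1=F p2=T p3=F p4=F
  p1=F p2=T p3=T p4=F
  p1=T p2=F p3=F p4=T
  p1=T p2=T p3=F p4=T
That's 6 in total.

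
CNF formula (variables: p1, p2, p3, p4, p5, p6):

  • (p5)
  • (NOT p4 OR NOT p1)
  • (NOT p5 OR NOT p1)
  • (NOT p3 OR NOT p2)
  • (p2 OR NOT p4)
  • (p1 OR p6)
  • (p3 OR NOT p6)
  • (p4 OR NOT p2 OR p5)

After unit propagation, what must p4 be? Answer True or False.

False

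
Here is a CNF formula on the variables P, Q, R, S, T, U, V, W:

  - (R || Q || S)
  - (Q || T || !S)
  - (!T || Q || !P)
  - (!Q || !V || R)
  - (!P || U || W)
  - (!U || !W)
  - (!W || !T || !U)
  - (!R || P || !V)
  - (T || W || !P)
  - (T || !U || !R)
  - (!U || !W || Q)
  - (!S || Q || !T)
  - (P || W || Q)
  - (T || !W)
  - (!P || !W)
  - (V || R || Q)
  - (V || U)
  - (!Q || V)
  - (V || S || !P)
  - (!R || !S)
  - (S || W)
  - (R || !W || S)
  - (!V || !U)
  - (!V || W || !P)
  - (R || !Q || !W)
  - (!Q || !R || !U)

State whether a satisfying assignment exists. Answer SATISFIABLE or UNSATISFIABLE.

UNSATISFIABLE

W = True:
  propagation gives U=False, T=True, P=False, V=True; an empty clause results — contradiction.
W = False:
  Q = True:
    propagation gives V=False; an empty clause results — contradiction.
  Q = False:
    propagation gives T=True; an empty clause results — contradiction.
Every branch closes, so no satisfying assignment exists.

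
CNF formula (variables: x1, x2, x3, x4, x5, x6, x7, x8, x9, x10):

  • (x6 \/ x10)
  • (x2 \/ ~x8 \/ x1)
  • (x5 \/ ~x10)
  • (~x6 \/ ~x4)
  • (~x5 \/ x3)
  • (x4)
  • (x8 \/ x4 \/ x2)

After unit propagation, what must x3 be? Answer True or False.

(x4) is a unit clause: x4 = True.
In (~x4 \/ ~x6), ~x4 is now false; ~x6 must hold, so x6 = False.
In (x10 \/ x6), x6 is now false; x10 must hold, so x10 = True.
In (x5 \/ ~x10), ~x10 is now false; x5 must hold, so x5 = True.
(~x5 \/ x3) with x5 = True leaves only x3, so x3 = True.

True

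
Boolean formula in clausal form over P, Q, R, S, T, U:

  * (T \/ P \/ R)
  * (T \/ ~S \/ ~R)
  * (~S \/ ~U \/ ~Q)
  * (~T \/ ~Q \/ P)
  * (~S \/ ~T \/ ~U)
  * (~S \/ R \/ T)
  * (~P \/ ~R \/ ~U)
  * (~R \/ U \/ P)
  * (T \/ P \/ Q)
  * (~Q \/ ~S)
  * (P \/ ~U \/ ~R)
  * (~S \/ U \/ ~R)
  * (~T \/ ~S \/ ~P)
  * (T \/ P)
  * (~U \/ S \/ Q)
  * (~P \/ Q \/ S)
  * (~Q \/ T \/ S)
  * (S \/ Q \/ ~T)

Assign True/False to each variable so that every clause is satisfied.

Set P = True and propagate.
The remaining clauses are satisfied by Q = True, R = False, S = False, T = True, U = True.
Every clause has at least one true literal under this assignment.
Check each clause:
  1. (R \/ T \/ P) — P is true.
  2. (T \/ ~S \/ ~R) — ~R is true.
  3. (~Q \/ ~S \/ ~U) — ~S is true.
  4. (~T \/ P \/ ~Q) — P is true.
  5. (~S \/ ~U \/ ~T) — ~S is true.
  6. (R \/ T \/ ~S) — ~S is true.
  7. (~R \/ ~P \/ ~U) — ~R is true.
  8. (~R \/ U \/ P) — P is true.
  9. (P \/ T \/ Q) — P is true.
  10. (~S \/ ~Q) — ~S is true.
  11. (~U \/ ~R \/ P) — P is true.
  12. (~S \/ ~R \/ U) — ~S is true.
  13. (~P \/ ~S \/ ~T) — ~S is true.
  14. (T \/ P) — P is true.
  15. (S \/ Q \/ ~U) — Q is true.
  16. (Q \/ S \/ ~P) — Q is true.
  17. (T \/ ~Q \/ S) — T is true.
  18. (S \/ Q \/ ~T) — Q is true.

P=True, Q=True, R=False, S=False, T=True, U=True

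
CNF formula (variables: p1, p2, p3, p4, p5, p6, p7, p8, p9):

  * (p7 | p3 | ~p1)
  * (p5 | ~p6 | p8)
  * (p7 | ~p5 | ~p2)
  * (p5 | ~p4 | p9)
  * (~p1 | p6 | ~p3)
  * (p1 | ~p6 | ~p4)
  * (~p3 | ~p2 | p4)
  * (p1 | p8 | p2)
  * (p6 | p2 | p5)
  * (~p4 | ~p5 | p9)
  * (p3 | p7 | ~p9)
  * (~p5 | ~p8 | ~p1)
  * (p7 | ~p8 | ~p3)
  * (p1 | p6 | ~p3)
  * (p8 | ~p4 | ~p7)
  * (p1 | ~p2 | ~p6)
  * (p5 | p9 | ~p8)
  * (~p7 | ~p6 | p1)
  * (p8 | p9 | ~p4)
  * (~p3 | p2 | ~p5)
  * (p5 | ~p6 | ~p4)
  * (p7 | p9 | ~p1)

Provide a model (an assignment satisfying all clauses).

Set p1 = False and propagate.
Set p2 = True and propagate.
  then p6 is forced to False.
  then p3 is forced to False.
Try p4 = False.
For the remaining variables, p5 = True, p7 = True, p8 = False, p9 = True works.
Every clause has at least one true literal under this assignment.

p1=0, p2=1, p3=0, p4=0, p5=1, p6=0, p7=1, p8=0, p9=1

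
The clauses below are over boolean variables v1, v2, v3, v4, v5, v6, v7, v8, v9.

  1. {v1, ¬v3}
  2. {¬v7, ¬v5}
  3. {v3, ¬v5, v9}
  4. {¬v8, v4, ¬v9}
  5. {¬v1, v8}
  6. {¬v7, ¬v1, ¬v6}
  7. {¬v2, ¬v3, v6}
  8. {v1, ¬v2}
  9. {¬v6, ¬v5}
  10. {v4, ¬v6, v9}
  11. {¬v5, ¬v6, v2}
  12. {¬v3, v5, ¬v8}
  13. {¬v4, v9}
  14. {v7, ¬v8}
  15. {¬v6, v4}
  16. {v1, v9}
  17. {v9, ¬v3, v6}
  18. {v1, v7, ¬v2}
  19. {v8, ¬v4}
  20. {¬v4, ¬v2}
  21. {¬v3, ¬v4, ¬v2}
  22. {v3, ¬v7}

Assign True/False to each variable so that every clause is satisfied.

v1 = False, v2 = False, v3 = False, v4 = False, v5 = True, v6 = False, v7 = False, v8 = False, v9 = True

Branch on v1: take v1 = False.
  then v3 is forced to False.
  then v2 is forced to False.
  then v9 is forced to True.
  then v7 is forced to False.
  then v8 is forced to False.
  then v4 is forced to False.
  then v6 is forced to False.
v5 is now unconstrained; take v5 = True.
Every clause has at least one true literal under this assignment.
Check each clause:
  1. {¬v3, v1} — ¬v3 is true.
  2. {¬v5, ¬v7} — ¬v7 is true.
  3. {¬v5, v9, v3} — v9 is true.
  4. {v4, ¬v9, ¬v8} — ¬v8 is true.
  5. {¬v1, v8} — ¬v1 is true.
  6. {¬v1, ¬v6, ¬v7} — ¬v7 is true.
  7. {v6, ¬v2, ¬v3} — ¬v3 is true.
  8. {¬v2, v1} — ¬v2 is true.
  9. {¬v6, ¬v5} — ¬v6 is true.
  10. {¬v6, v4, v9} — v9 is true.
  11. {v2, ¬v5, ¬v6} — ¬v6 is true.
  12. {¬v8, ¬v3, v5} — ¬v8 is true.
  13. {¬v4, v9} — v9 is true.
  14. {¬v8, v7} — ¬v8 is true.
  15. {¬v6, v4} — ¬v6 is true.
  16. {v1, v9} — v9 is true.
  17. {v9, ¬v3, v6} — v9 is true.
  18. {¬v2, v7, v1} — ¬v2 is true.
  19. {¬v4, v8} — ¬v4 is true.
  20. {¬v2, ¬v4} — ¬v4 is true.
  21. {¬v4, ¬v3, ¬v2} — ¬v4 is true.
  22. {¬v7, v3} — ¬v7 is true.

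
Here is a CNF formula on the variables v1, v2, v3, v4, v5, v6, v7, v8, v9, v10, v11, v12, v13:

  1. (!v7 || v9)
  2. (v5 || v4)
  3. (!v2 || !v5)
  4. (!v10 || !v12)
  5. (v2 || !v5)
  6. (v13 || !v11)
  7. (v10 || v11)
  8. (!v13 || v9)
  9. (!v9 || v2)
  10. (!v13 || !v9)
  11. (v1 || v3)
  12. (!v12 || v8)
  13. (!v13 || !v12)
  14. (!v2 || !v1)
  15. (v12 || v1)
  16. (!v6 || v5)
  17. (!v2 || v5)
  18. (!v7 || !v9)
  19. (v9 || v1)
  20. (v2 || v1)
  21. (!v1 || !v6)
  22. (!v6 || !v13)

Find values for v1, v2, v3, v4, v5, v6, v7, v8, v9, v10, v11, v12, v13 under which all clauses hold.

v1=True, v2=False, v3=False, v4=True, v5=False, v6=False, v7=False, v8=False, v9=False, v10=True, v11=False, v12=False, v13=False

Check each clause:
  1. (v9 || !v7) — !v7 is true.
  2. (v5 || v4) — v4 is true.
  3. (!v2 || !v5) — !v5 is true.
  4. (!v10 || !v12) — !v12 is true.
  5. (!v5 || v2) — !v5 is true.
  6. (!v11 || v13) — !v11 is true.
  7. (v10 || v11) — v10 is true.
  8. (!v13 || v9) — !v13 is true.
  9. (v2 || !v9) — !v9 is true.
  10. (!v9 || !v13) — !v13 is true.
  11. (v1 || v3) — v1 is true.
  12. (v8 || !v12) — !v12 is true.
  13. (!v12 || !v13) — !v13 is true.
  14. (!v1 || !v2) — !v2 is true.
  15. (v1 || v12) — v1 is true.
  16. (!v6 || v5) — !v6 is true.
  17. (!v2 || v5) — !v2 is true.
  18. (!v9 || !v7) — !v7 is true.
  19. (v1 || v9) — v1 is true.
  20. (v2 || v1) — v1 is true.
  21. (!v1 || !v6) — !v6 is true.
  22. (!v13 || !v6) — !v6 is true.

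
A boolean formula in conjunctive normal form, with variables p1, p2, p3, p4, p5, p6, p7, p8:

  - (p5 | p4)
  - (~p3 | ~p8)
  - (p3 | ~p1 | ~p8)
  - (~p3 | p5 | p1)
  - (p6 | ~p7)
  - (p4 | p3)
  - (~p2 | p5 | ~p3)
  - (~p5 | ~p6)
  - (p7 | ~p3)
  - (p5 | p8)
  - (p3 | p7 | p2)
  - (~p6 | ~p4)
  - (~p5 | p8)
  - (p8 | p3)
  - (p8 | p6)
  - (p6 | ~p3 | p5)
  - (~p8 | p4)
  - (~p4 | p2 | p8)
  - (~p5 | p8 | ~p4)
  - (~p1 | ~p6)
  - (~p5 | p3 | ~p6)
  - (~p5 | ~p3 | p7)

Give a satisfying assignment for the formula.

Try p1 = False.
Branch on p2: take p2 = True.
The remaining clauses are satisfied by p3 = False, p4 = True, p5 = False, p6 = False, p7 = False, p8 = True.
Every clause has at least one true literal under this assignment.

p1=0, p2=1, p3=0, p4=1, p5=0, p6=0, p7=0, p8=1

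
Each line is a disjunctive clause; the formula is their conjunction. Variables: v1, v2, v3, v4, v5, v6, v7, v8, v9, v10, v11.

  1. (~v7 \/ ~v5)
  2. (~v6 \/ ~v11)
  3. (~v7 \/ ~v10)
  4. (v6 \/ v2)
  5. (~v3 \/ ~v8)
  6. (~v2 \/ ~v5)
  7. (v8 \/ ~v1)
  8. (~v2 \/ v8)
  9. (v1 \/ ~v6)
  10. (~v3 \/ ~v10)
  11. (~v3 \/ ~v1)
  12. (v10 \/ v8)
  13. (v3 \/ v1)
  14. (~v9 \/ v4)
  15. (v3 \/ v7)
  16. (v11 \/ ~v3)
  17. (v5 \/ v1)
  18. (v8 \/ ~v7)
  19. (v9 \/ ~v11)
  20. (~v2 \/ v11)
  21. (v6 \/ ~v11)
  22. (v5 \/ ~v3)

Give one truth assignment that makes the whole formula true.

v1 = T  v2 = F  v3 = F  v4 = F  v5 = F  v6 = T  v7 = T  v8 = T  v9 = F  v10 = F  v11 = F

Check each clause:
  1. (~v7 \/ ~v5) — ~v5 is true.
  2. (~v6 \/ ~v11) — ~v11 is true.
  3. (~v7 \/ ~v10) — ~v10 is true.
  4. (v6 \/ v2) — v6 is true.
  5. (~v3 \/ ~v8) — ~v3 is true.
  6. (~v2 \/ ~v5) — ~v5 is true.
  7. (~v1 \/ v8) — v8 is true.
  8. (~v2 \/ v8) — v8 is true.
  9. (~v6 \/ v1) — v1 is true.
  10. (~v10 \/ ~v3) — ~v3 is true.
  11. (~v3 \/ ~v1) — ~v3 is true.
  12. (v8 \/ v10) — v8 is true.
  13. (v3 \/ v1) — v1 is true.
  14. (v4 \/ ~v9) — ~v9 is true.
  15. (v7 \/ v3) — v7 is true.
  16. (v11 \/ ~v3) — ~v3 is true.
  17. (v5 \/ v1) — v1 is true.
  18. (~v7 \/ v8) — v8 is true.
  19. (v9 \/ ~v11) — ~v11 is true.
  20. (v11 \/ ~v2) — ~v2 is true.
  21. (~v11 \/ v6) — ~v11 is true.
  22. (~v3 \/ v5) — ~v3 is true.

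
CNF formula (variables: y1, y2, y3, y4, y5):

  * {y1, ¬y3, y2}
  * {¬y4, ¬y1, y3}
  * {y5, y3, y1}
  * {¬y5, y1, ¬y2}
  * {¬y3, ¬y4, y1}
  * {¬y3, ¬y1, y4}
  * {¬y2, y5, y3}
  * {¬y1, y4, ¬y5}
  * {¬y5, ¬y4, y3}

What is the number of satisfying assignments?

The models are:
  y1=F y2=F y3=F y4=F y5=T
  y1=F y2=T y3=T y4=F y5=F
  y1=T y2=F y3=F y4=F y5=F
  y1=T y2=F y3=T y4=T y5=F
  y1=T y2=F y3=T y4=T y5=T
  y1=T y2=T y3=T y4=T y5=F
  y1=T y2=T y3=T y4=T y5=T
Count: 7.

7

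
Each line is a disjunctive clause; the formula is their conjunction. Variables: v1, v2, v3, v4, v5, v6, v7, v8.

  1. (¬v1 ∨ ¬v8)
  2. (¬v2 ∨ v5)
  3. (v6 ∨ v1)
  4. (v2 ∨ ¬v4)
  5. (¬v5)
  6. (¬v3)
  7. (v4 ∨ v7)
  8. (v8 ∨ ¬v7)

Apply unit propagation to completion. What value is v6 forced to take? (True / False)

(¬v5) stands alone — v5 = False.
In (¬v2 ∨ v5), v5 is now false; ¬v2 must hold, so v2 = False.
In (¬v4 ∨ v2), v2 is now false; ¬v4 must hold, so v4 = False.
Unit clause (¬v3) sets v3 = False.
From (v4 ∨ v7) and v4 = False: v7 = True.
From (¬v7 ∨ v8) and v7 = True: v8 = True.
(¬v1 ∨ ¬v8): since v8 = True, the clause reduces to (¬v1). v1 = False.
(v1 ∨ v6): since v1 = False, the clause reduces to (v6). v6 = True.

True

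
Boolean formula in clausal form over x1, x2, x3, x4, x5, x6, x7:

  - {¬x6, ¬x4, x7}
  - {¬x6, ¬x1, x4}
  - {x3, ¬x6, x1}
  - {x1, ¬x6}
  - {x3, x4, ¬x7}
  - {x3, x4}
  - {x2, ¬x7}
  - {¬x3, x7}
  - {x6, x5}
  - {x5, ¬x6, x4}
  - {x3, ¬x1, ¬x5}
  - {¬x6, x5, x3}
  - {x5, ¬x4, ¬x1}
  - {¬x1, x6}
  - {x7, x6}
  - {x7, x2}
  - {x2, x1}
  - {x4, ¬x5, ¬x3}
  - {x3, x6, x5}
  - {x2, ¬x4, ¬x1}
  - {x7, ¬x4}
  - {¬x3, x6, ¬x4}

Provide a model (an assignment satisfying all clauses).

x1=True, x2=True, x3=True, x4=True, x5=True, x6=True, x7=True

Pure literal: x2 appears only positively; assign x2 = True.
Try x1 = True.
  then x6 is forced to True.
  then x4 is forced to True.
  then x7 is forced to True.
  then x5 is forced to True.
  then x3 is forced to True.
Check each clause:
  1. {¬x4, x7, ¬x6} — x7 is true.
  2. {x4, ¬x1, ¬x6} — x4 is true.
  3. {x3, ¬x6, x1} — x1 is true.
  4. {x1, ¬x6} — x1 is true.
  5. {x3, ¬x7, x4} — x3 is true.
  6. {x3, x4} — x3 is true.
  7. {x2, ¬x7} — x2 is true.
  8. {x7, ¬x3} — x7 is true.
  9. {x5, x6} — x5 is true.
  10. {x5, ¬x6, x4} — x4 is true.
  11. {¬x1, x3, ¬x5} — x3 is true.
  12. {¬x6, x3, x5} — x3 is true.
  13. {x5, ¬x4, ¬x1} — x5 is true.
  14. {¬x1, x6} — x6 is true.
  15. {x6, x7} — x6 is true.
  16. {x2, x7} — x2 is true.
  17. {x1, x2} — x1 is true.
  18. {x4, ¬x5, ¬x3} — x4 is true.
  19. {x5, x6, x3} — x3 is true.
  20. {¬x4, x2, ¬x1} — x2 is true.
  21. {x7, ¬x4} — x7 is true.
  22. {x6, ¬x4, ¬x3} — x6 is true.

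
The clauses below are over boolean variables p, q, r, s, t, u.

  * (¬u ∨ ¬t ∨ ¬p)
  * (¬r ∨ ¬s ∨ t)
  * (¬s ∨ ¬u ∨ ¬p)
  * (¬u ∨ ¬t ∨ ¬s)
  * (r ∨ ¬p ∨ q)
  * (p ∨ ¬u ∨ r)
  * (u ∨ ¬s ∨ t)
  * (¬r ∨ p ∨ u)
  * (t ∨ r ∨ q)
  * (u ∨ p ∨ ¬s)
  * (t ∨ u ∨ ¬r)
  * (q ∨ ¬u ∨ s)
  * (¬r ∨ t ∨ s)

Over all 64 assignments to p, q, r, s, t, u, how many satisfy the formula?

12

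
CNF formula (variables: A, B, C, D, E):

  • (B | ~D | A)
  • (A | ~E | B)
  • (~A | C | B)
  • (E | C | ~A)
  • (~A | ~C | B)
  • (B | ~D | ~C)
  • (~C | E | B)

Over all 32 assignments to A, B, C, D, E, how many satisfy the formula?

Case analysis on B and A:
  B=1, A=1: D free; 3 ways for (C,E) × 2^1 = 6.
  B=1, A=0: C, D, E free → 2^3 = 8.
  B=0, A=1: a clause becomes empty — 0.
  B=0, A=0: remaining (C,D,E) ∈ {(0,0,0)} — 1.
Total: 6 + 8 + 0 + 1 = 15.

15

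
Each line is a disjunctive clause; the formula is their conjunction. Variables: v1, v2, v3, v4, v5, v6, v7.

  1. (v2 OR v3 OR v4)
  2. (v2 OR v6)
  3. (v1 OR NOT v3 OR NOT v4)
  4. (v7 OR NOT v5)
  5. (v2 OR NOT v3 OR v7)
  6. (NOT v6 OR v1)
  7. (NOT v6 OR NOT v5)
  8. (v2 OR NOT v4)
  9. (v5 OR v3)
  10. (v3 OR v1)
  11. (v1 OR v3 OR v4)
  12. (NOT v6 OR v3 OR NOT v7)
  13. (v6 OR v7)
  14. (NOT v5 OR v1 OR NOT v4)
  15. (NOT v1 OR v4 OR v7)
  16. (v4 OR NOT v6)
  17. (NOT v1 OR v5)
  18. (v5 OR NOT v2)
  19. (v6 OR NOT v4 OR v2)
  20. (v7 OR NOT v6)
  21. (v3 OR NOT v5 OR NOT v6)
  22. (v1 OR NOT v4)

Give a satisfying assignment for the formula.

v1=1, v2=1, v3=0, v4=1, v5=1, v6=0, v7=1

Check each clause:
  1. (v2 OR v3 OR v4) — v2 is true.
  2. (v6 OR v2) — v2 is true.
  3. (v1 OR NOT v3 OR NOT v4) — v1 is true.
  4. (v7 OR NOT v5) — v7 is true.
  5. (v2 OR v7 OR NOT v3) — v2 is true.
  6. (NOT v6 OR v1) — v1 is true.
  7. (NOT v6 OR NOT v5) — NOT v6 is true.
  8. (NOT v4 OR v2) — v2 is true.
  9. (v5 OR v3) — v5 is true.
  10. (v1 OR v3) — v1 is true.
  11. (v4 OR v1 OR v3) — v1 is true.
  12. (v3 OR NOT v6 OR NOT v7) — NOT v6 is true.
  13. (v6 OR v7) — v7 is true.
  14. (v1 OR NOT v4 OR NOT v5) — v1 is true.
  15. (v7 OR NOT v1 OR v4) — v4 is true.
  16. (NOT v6 OR v4) — NOT v6 is true.
  17. (v5 OR NOT v1) — v5 is true.
  18. (v5 OR NOT v2) — v5 is true.
  19. (v6 OR v2 OR NOT v4) — v2 is true.
  20. (v7 OR NOT v6) — NOT v6 is true.
  21. (NOT v6 OR v3 OR NOT v5) — NOT v6 is true.
  22. (NOT v4 OR v1) — v1 is true.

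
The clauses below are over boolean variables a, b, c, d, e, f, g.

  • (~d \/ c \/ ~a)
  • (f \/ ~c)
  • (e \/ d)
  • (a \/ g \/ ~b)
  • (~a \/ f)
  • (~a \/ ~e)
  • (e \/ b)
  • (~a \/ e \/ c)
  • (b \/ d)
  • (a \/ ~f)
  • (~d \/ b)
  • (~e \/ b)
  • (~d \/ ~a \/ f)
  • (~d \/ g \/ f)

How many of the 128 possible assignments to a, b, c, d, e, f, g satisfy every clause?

Satisfying assignments:
  a=0 b=1 c=0 d=0 e=1 f=0 g=1
  a=0 b=1 c=0 d=1 e=0 f=0 g=1
  a=0 b=1 c=0 d=1 e=1 f=0 g=1
  a=1 b=1 c=1 d=1 e=0 f=1 g=0
  a=1 b=1 c=1 d=1 e=0 f=1 g=1
Count: 5.

5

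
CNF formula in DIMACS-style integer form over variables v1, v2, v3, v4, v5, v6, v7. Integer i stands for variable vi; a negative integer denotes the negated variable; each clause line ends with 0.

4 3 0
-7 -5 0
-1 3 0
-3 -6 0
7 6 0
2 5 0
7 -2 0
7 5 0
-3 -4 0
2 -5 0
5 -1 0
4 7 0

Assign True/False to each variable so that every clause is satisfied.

v1 occurs only negated in the remaining clauses — set v1 = False.
Set v2 = True and propagate.
  then v7 is forced to True.
  then v5 is forced to False.
Set v3 = True and propagate.
  then v6 is forced to False.
  then v4 is forced to False.

v1 = False, v2 = True, v3 = True, v4 = False, v5 = False, v6 = False, v7 = True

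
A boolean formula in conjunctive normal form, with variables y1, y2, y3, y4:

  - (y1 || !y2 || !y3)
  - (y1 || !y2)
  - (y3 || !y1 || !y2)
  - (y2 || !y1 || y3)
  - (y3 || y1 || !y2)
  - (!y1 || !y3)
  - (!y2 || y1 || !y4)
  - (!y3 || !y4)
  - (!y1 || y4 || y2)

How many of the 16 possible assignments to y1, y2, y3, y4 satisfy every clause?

3

Satisfying assignments:
  y1=F y2=F y3=F y4=F
  y1=F y2=F y3=F y4=T
  y1=F y2=F y3=T y4=F
Count: 3.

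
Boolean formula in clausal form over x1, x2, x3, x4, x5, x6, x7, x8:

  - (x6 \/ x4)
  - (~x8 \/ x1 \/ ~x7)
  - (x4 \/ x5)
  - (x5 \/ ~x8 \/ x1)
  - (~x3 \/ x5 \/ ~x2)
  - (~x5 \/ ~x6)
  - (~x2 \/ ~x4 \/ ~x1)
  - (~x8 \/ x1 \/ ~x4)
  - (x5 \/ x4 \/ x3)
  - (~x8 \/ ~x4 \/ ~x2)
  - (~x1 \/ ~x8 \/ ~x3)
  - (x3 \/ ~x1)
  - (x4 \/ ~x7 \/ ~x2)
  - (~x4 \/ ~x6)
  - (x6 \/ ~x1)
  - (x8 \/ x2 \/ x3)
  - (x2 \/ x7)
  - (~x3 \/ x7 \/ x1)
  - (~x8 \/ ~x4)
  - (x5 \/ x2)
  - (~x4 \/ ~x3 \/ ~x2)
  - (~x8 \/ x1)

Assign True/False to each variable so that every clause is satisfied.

Branch on x1: take x1 = False.
  then x8 is forced to False.
Set x2 = True and propagate.
Branch on x3: take x3 = False.
The remaining clauses are satisfied by x4 = True, x5 = True, x6 = False, x7 = False.

x1 = False, x2 = True, x3 = False, x4 = True, x5 = True, x6 = False, x7 = False, x8 = False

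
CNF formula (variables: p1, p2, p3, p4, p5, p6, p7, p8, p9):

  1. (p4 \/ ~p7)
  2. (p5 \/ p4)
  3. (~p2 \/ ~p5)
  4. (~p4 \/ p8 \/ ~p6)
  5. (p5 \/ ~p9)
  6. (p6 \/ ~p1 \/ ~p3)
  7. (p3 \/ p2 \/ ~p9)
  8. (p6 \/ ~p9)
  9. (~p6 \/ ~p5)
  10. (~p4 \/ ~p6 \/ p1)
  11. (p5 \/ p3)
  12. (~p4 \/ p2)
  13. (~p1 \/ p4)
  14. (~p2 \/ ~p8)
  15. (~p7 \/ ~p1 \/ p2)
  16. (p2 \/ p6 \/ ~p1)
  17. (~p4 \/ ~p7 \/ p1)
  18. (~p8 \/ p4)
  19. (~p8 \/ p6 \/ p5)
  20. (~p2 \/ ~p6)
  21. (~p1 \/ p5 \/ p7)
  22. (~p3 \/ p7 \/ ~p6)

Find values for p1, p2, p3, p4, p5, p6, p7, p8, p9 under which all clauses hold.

p1 = False, p2 = False, p3 = False, p4 = False, p5 = True, p6 = False, p7 = False, p8 = False, p9 = False

Check each clause:
  1. (~p7 \/ p4) — ~p7 is true.
  2. (p4 \/ p5) — p5 is true.
  3. (~p5 \/ ~p2) — ~p2 is true.
  4. (~p4 \/ ~p6 \/ p8) — ~p6 is true.
  5. (~p9 \/ p5) — p5 is true.
  6. (~p3 \/ ~p1 \/ p6) — ~p3 is true.
  7. (p2 \/ p3 \/ ~p9) — ~p9 is true.
  8. (~p9 \/ p6) — ~p9 is true.
  9. (~p6 \/ ~p5) — ~p6 is true.
  10. (~p4 \/ ~p6 \/ p1) — ~p6 is true.
  11. (p3 \/ p5) — p5 is true.
  12. (~p4 \/ p2) — ~p4 is true.
  13. (~p1 \/ p4) — ~p1 is true.
  14. (~p2 \/ ~p8) — ~p8 is true.
  15. (p2 \/ ~p1 \/ ~p7) — ~p7 is true.
  16. (p2 \/ p6 \/ ~p1) — ~p1 is true.
  17. (~p7 \/ p1 \/ ~p4) — ~p7 is true.
  18. (p4 \/ ~p8) — ~p8 is true.
  19. (p5 \/ ~p8 \/ p6) — ~p8 is true.
  20. (~p2 \/ ~p6) — ~p6 is true.
  21. (~p1 \/ p7 \/ p5) — p5 is true.
  22. (~p3 \/ p7 \/ ~p6) — ~p6 is true.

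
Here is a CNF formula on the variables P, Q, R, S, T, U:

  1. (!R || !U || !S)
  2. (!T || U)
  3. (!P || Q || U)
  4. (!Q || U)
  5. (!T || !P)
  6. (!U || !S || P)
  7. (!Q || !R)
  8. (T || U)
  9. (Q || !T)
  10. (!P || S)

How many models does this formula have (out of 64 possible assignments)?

6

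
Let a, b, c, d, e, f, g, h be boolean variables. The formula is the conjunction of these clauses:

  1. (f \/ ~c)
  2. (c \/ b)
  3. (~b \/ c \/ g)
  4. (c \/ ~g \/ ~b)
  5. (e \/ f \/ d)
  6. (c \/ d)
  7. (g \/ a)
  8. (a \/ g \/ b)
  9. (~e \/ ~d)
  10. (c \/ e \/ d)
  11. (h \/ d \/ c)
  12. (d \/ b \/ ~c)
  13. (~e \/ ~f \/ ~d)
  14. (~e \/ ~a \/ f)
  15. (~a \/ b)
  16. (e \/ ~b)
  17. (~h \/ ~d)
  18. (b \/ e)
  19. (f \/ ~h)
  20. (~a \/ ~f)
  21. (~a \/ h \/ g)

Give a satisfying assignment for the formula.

a=F, b=T, c=T, d=F, e=T, f=T, g=T, h=T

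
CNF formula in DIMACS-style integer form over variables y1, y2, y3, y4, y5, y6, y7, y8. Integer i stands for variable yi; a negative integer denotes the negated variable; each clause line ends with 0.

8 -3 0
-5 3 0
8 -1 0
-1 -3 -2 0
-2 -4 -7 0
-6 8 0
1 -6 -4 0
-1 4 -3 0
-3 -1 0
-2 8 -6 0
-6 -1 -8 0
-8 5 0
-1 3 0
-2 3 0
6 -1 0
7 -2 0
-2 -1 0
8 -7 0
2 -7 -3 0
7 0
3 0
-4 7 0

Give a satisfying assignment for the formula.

y1 = False  y2 = True  y3 = True  y4 = False  y5 = True  y6 = False  y7 = True  y8 = True

(y7) is a unit clause, so y7 = True.
The clause (y8) is unit: y8 must be True.
Unit propagation: (y5) forces y5 = True.
Unit propagation: (y3) forces y3 = True.
Unit propagation: (~y1) forces y1 = False.
Unit propagation: (y2) forces y2 = True.
(~y4) is a unit clause, so y4 = False.
y6 is now unconstrained; take y6 = False.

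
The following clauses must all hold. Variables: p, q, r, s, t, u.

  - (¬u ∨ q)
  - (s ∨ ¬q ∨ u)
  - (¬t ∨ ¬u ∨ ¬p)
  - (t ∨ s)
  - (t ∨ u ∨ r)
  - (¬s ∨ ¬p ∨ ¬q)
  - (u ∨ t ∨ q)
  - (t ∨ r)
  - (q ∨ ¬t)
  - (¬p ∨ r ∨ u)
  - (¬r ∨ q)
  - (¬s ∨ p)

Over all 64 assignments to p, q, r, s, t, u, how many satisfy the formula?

2

Satisfying assignments:
  p=F q=T r=F s=F t=T u=T
  p=F q=T r=T s=F t=T u=T
That's 2 in total.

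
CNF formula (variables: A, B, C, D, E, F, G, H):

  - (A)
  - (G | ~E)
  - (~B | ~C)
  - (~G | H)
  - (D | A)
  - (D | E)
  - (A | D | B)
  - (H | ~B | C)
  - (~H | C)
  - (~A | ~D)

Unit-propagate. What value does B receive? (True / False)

(A) is a unit clause: A = True.
(~A | ~D): since A = True, the clause reduces to (~D). D = False.
In (E | D), D is now false; E must hold, so E = True.
In (~E | G), ~E is now false; G must hold, so G = True.
From (H | ~G) and G = True: H = True.
From (C | ~H) and H = True: C = True.
(~C | ~B) with C = True leaves only ~B, so B = False.

False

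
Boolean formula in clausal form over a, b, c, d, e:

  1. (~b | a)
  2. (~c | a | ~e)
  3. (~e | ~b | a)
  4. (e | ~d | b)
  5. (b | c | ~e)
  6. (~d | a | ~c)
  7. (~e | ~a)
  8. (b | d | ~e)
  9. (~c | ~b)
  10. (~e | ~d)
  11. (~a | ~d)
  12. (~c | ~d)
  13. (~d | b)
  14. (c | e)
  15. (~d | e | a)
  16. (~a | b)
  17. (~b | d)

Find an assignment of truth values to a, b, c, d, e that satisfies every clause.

a = False, b = False, c = True, d = False, e = False

Set a = False and propagate.
  then b is forced to False.
  then d is forced to False.
  then e is forced to False.
  then c is forced to True.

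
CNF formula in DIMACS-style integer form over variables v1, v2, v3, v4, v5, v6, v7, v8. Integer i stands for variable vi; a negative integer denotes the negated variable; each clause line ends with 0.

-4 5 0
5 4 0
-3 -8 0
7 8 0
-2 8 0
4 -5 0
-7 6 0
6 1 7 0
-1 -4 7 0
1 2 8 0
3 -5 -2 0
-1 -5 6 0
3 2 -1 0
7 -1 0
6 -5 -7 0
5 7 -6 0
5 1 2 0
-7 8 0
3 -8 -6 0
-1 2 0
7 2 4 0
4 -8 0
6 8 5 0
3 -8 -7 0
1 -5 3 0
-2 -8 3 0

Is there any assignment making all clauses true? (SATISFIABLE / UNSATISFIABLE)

UNSATISFIABLE

v5 = True:
  v1 = True:
    propagation gives v7=True, v6=True, v8=True, v3=False; an empty clause results — contradiction.
  v1 = False:
    propagation gives v3=True, v8=False, v7=True; an empty clause results — contradiction.
v5 = False:
  propagation gives v4=False; an empty clause results — contradiction.
Every branch closes, so no satisfying assignment exists.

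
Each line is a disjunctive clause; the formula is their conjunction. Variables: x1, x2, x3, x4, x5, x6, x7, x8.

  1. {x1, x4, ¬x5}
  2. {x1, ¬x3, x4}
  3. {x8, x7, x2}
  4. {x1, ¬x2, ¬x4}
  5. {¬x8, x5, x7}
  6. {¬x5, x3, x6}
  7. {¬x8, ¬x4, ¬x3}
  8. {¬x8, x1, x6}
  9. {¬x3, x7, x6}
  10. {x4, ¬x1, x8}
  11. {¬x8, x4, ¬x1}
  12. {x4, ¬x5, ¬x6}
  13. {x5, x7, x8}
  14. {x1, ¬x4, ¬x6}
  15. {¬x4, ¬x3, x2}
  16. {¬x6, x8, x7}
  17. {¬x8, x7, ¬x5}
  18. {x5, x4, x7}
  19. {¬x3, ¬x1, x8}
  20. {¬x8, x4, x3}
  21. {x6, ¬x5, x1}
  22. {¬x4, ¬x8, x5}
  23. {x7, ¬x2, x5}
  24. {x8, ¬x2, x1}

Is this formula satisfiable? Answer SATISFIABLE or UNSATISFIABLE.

SATISFIABLE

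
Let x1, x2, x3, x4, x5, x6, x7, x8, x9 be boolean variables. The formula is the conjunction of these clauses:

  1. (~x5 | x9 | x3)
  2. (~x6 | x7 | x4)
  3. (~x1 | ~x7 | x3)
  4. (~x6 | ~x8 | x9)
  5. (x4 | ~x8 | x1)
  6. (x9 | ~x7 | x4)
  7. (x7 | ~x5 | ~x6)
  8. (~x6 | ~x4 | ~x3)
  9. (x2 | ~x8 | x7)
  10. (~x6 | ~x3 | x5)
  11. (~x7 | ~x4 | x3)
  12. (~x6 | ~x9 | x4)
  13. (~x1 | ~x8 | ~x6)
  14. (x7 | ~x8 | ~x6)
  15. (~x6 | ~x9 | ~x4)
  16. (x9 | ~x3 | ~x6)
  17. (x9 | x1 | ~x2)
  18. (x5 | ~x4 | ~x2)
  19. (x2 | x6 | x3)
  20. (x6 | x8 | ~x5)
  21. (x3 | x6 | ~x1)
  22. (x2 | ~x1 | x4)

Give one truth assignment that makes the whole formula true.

x1 = True, x2 = True, x3 = True, x4 = False, x5 = False, x6 = False, x7 = False, x8 = False, x9 = False

Set x1 = True and propagate.
Set x2 = True and propagate.
Set x3 = True and propagate.
For the remaining variables, x4 = False, x5 = False, x6 = False, x7 = False, x8 = False, x9 = False works.
Every clause has at least one true literal under this assignment.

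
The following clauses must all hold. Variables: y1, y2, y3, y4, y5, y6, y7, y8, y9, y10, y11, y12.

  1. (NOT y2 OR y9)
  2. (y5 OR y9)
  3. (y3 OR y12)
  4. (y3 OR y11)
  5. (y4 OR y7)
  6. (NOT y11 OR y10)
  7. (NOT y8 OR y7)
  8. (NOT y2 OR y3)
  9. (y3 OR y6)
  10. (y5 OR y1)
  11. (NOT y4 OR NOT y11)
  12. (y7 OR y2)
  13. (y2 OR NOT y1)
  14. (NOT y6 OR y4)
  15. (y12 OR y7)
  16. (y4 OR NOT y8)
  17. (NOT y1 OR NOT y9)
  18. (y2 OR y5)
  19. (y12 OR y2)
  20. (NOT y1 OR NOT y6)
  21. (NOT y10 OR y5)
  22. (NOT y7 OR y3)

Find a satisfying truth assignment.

y1=F, y2=T, y3=T, y4=T, y5=T, y6=T, y7=F, y8=F, y9=T, y10=F, y11=F, y12=T

Check each clause:
  1. (y9 OR NOT y2) — y9 is true.
  2. (y5 OR y9) — y9 is true.
  3. (y12 OR y3) — y3 is true.
  4. (y11 OR y3) — y3 is true.
  5. (y4 OR y7) — y4 is true.
  6. (NOT y11 OR y10) — NOT y11 is true.
  7. (NOT y8 OR y7) — NOT y8 is true.
  8. (y3 OR NOT y2) — y3 is true.
  9. (y6 OR y3) — y3 is true.
  10. (y1 OR y5) — y5 is true.
  11. (NOT y11 OR NOT y4) — NOT y11 is true.
  12. (y7 OR y2) — y2 is true.
  13. (NOT y1 OR y2) — y2 is true.
  14. (y4 OR NOT y6) — y4 is true.
  15. (y12 OR y7) — y12 is true.
  16. (y4 OR NOT y8) — NOT y8 is true.
  17. (NOT y9 OR NOT y1) — NOT y1 is true.
  18. (y2 OR y5) — y2 is true.
  19. (y12 OR y2) — y2 is true.
  20. (NOT y1 OR NOT y6) — NOT y1 is true.
  21. (y5 OR NOT y10) — y5 is true.
  22. (NOT y7 OR y3) — NOT y7 is true.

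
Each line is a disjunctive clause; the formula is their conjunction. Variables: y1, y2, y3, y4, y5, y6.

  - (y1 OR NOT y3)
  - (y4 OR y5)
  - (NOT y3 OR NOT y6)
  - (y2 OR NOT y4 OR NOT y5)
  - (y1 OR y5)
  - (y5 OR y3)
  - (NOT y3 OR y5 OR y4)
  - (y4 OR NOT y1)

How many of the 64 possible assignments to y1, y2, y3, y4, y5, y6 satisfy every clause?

11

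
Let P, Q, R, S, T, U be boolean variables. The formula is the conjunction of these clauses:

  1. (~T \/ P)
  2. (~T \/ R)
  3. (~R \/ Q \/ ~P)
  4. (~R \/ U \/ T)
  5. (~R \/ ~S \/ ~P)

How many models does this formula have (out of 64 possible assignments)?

23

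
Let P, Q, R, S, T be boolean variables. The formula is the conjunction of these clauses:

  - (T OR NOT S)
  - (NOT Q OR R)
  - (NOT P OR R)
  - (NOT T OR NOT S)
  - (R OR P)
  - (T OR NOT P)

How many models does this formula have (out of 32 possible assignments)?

6

The models are:
  P=F Q=F R=T S=F T=F
  P=F Q=F R=T S=F T=T
  P=F Q=T R=T S=F T=F
  P=F Q=T R=T S=F T=T
  P=T Q=F R=T S=F T=T
  P=T Q=T R=T S=F T=T
Count: 6.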